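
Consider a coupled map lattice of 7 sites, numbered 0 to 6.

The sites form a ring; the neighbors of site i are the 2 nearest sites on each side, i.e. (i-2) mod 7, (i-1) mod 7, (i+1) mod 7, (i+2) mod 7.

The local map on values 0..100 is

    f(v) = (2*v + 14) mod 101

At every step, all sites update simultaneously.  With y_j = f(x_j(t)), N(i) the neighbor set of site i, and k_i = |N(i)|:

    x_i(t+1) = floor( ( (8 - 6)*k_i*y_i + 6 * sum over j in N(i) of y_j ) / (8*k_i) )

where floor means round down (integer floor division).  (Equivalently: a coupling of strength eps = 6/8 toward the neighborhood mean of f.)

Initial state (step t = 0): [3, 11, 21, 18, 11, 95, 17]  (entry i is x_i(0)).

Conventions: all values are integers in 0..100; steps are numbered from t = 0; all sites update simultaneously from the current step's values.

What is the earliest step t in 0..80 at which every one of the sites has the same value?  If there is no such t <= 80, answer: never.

Simulating step by step:
t=0: [3, 11, 21, 18, 11, 95, 17]  (not all equal)
t=1: [31, 41, 40, 36, 38, 29, 29]  (not all equal)
t=2: [81, 85, 88, 87, 83, 78, 80]  (not all equal)
t=3: [77, 81, 83, 81, 79, 76, 75]  (not all equal)
t=4: [69, 72, 73, 73, 70, 68, 67]  (not all equal)
t=5: [52, 54, 56, 55, 53, 51, 51]  (not all equal)
t=6: [18, 20, 21, 20, 19, 17, 17]  (not all equal)
t=7: [51, 52, 53, 52, 51, 50, 50]  (not all equal)
t=8: [15, 16, 16, 16, 15, 14, 14]  (not all equal)
t=9: [44, 44, 45, 44, 44, 43, 43]  (not all equal)
t=10: [38, 19, 1, 19, 38, 44, 44]  (not all equal)
t=11: [35, 42, 57, 42, 35, 43, 43]  (not all equal)
t=12: [81, 82, 75, 82, 81, 93, 93]  (not all equal)
t=13: [82, 78, 72, 78, 82, 85, 85]  (not all equal)
t=14: [74, 70, 69, 70, 74, 78, 78]  (not all equal)
t=15: [60, 57, 55, 57, 60, 63, 63]  (not all equal)
t=16: [32, 29, 28, 29, 32, 34, 34]  (not all equal)
t=17: [76, 74, 73, 74, 76, 78, 78]  (not all equal)
t=18: [64, 62, 62, 62, 64, 66, 66]  (not all equal)
t=19: [41, 39, 38, 39, 41, 42, 42]  (not all equal)
t=20: [94, 93, 93, 93, 94, 96, 96]  (not all equal)
t=21: [38, 62, 61, 62, 38, 20, 20]  (not all equal)
t=22: [56, 49, 56, 49, 56, 64, 64]  (not all equal)
t=23: [28, 21, 19, 21, 28, 29, 29]  (not all equal)
t=24: [64, 60, 60, 60, 64, 68, 68]  (not all equal)
t=25: [41, 37, 36, 37, 41, 43, 43]  (not all equal)
t=26: [94, 91, 90, 91, 94, 96, 96]  (not all equal)
t=27: [36, 59, 58, 59, 36, 19, 19]  (not all equal)
t=28: [52, 44, 51, 44, 52, 60, 60]  (not all equal)
t=29: [19, 12, 10, 12, 19, 21, 21]  (not all equal)
t=30: [47, 43, 42, 43, 47, 51, 51]  (not all equal)
t=31: [44, 66, 64, 66, 44, 27, 27]  (not all equal)
t=32: [41, 40, 27, 40, 41, 38, 38]  (not all equal)
t=33: [88, 88, 88, 88, 88, 93, 93]  (not all equal)
t=34: [92, 90, 89, 90, 92, 93, 93]  (not all equal)
t=35: [95, 94, 94, 94, 95, 97, 97]  (not all equal)
t=36: [2, 1, 0, 1, 2, 3, 3]  (not all equal)
t=37: [17, 16, 16, 16, 17, 18, 18]  (not all equal)
t=38: [48, 47, 46, 47, 48, 48, 48]  (not all equal)
t=39: [7, 7, 7, 7, 7, 8, 8]  (not all equal)
t=40: [28, 28, 28, 28, 28, 28, 28]  (all equal)

Answer: 40
Key observation: Synchronization is absorbing here: once all sites are equal they stay equal, and step 40 is the first all-equal step.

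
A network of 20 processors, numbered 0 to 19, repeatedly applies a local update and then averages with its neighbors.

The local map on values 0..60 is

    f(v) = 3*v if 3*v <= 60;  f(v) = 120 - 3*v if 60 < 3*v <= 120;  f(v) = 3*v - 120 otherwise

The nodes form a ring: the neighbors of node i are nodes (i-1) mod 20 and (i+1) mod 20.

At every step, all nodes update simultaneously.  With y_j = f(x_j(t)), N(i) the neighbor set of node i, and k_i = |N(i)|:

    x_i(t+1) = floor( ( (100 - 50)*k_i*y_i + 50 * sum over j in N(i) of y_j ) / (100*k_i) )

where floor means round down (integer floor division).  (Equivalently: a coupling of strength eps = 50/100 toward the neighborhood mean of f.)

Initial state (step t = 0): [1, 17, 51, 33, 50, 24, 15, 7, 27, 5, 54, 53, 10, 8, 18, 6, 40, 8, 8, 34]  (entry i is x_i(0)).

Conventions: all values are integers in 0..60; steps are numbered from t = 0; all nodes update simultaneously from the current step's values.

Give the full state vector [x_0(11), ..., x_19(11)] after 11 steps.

Answer: [34, 33, 17, 12, 15, 25, 27, 21, 24, 30, 39, 49, 50, 45, 43, 37, 18, 7, 9, 18]

Derivation:
t=0: [1, 17, 51, 33, 50, 24, 15, 7, 27, 5, 54, 53, 10, 8, 18, 6, 40, 8, 8, 34]
t=1: [18, 34, 34, 26, 32, 42, 39, 31, 28, 27, 34, 37, 30, 33, 37, 22, 10, 18, 22, 15]
t=2: [42, 27, 24, 31, 24, 9, 9, 23, 34, 33, 21, 16, 22, 20, 23, 36, 42, 48, 51, 49]
t=3: [19, 33, 40, 37, 37, 32, 33, 36, 27, 29, 45, 51, 54, 56, 43, 20, 12, 21, 29, 23]
t=4: [46, 24, 7, 6, 12, 19, 19, 21, 30, 30, 24, 30, 41, 36, 31, 41, 47, 45, 43, 48]
t=5: [27, 33, 27, 23, 36, 51, 57, 50, 36, 34, 39, 27, 12, 13, 17, 13, 15, 15, 14, 18]
t=6: [38, 30, 37, 38, 27, 32, 41, 30, 18, 12, 15, 29, 37, 41, 45, 43, 43, 44, 45, 47]
t=7: [15, 18, 13, 15, 27, 22, 15, 29, 43, 42, 39, 30, 13, 7, 10, 10, 9, 12, 15, 15]
t=8: [47, 48, 44, 42, 44, 48, 44, 30, 14, 6, 10, 25, 32, 27, 27, 29, 30, 36, 42, 45]
t=9: [20, 20, 13, 9, 13, 18, 19, 28, 33, 27, 30, 36, 33, 35, 37, 33, 26, 15, 9, 14]
t=10: [55, 54, 41, 33, 39, 51, 51, 37, 29, 32, 27, 18, 17, 15, 13, 23, 37, 39, 35, 42]
t=11: [34, 33, 17, 12, 15, 25, 27, 21, 24, 30, 39, 49, 50, 45, 43, 37, 18, 7, 9, 18]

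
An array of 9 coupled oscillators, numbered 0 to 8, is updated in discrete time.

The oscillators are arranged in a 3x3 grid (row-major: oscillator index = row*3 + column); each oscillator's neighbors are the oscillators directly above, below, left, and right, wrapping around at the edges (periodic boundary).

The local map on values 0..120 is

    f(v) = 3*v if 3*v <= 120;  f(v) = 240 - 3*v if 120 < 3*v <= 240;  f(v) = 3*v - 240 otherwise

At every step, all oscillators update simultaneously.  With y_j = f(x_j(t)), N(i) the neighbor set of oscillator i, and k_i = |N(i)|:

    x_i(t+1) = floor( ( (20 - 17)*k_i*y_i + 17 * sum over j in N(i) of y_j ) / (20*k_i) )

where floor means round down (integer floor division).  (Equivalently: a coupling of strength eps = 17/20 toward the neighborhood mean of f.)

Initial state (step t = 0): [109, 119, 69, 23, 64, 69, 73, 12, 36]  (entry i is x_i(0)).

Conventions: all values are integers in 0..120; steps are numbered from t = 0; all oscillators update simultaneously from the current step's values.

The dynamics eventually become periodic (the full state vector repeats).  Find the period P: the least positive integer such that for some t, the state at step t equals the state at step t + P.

Answer: 2
Key observation: The state at step 47, [25, 25, 25, 33, 33, 33, 33, 33, 33], reappears at step 49 — and no state repeats earlier — so the cycle the system enters has period 2.

Derivation:
t=0: [109, 119, 69, 23, 64, 69, 73, 12, 36]
t=1: [64, 60, 78, 50, 61, 59, 66, 67, 42]
t=2: [49, 40, 61, 58, 62, 66, 68, 63, 48]
t=3: [73, 72, 83, 57, 67, 64, 70, 72, 53]
t=4: [31, 23, 38, 39, 40, 49, 45, 40, 35]
t=5: [100, 105, 93, 104, 102, 110, 108, 102, 107]
t=6: [66, 60, 70, 74, 74, 68, 71, 74, 71]
t=7: [34, 31, 39, 28, 30, 25, 26, 30, 27]
t=8: [94, 98, 92, 85, 86, 90, 87, 86, 88]
t=9: [33, 32, 37, 25, 27, 24, 24, 27, 25]
t=10: [90, 93, 89, 80, 81, 83, 80, 81, 82]
t=11: [18, 19, 21, 8, 11, 9, 8, 10, 9]
t=12: [43, 46, 44, 32, 34, 35, 32, 34, 34]
t=13: [102, 105, 105, 102, 101, 102, 101, 100, 102]
t=14: [69, 67, 69, 64, 66, 67, 64, 65, 66]
t=15: [40, 38, 37, 41, 42, 40, 42, 43, 41]
t=16: [114, 114, 116, 117, 115, 115, 115, 114, 114]
t=17: [105, 103, 103, 105, 105, 106, 104, 103, 104]
t=18: [71, 71, 72, 75, 73, 73, 72, 71, 72]
t=19: [23, 25, 24, 22, 22, 21, 23, 24, 24]
t=20: [70, 70, 70, 66, 68, 68, 69, 70, 69]
t=21: [33, 31, 31, 34, 34, 35, 33, 32, 32]
t=22: [97, 96, 97, 101, 99, 99, 98, 97, 97]
t=23: [53, 51, 51, 55, 55, 55, 54, 52, 52]
t=24: [81, 82, 82, 76, 79, 79, 80, 81, 81]
t=25: [5, 4, 4, 3, 5, 5, 4, 3, 3]
t=26: [11, 12, 12, 13, 11, 11, 10, 11, 11]
t=27: [34, 34, 34, 33, 34, 34, 33, 33, 33]
t=28: [100, 101, 101, 100, 100, 100, 99, 100, 100]
t=29: [60, 61, 61, 59, 60, 60, 59, 60, 60]
t=30: [60, 58, 58, 61, 60, 60, 61, 60, 60]
t=31: [61, 62, 62, 58, 60, 60, 58, 60, 60]
t=32: [59, 57, 57, 61, 60, 60, 61, 60, 60]
t=33: [63, 63, 63, 59, 61, 61, 59, 61, 61]
t=34: [56, 53, 53, 57, 57, 57, 57, 57, 57]
t=35: [74, 73, 73, 69, 71, 71, 69, 71, 71]
t=36: [25, 22, 22, 27, 27, 27, 27, 27, 27]
t=37: [73, 74, 74, 79, 77, 77, 79, 77, 77]
t=38: [12, 14, 14, 9, 9, 9, 9, 9, 9]
t=39: [34, 34, 34, 28, 30, 30, 28, 30, 30]
t=40: [94, 96, 96, 90, 91, 91, 90, 91, 91]
t=41: [39, 40, 40, 33, 35, 35, 33, 35, 35]
t=42: [110, 112, 112, 105, 106, 106, 105, 106, 106]
t=43: [86, 87, 87, 79, 81, 81, 79, 81, 81]
t=44: [12, 12, 12, 6, 6, 6, 6, 6, 6]
t=45: [28, 28, 28, 21, 21, 21, 21, 21, 21]
t=46: [75, 75, 75, 67, 67, 67, 67, 67, 67]
t=47: [25, 25, 25, 33, 33, 33, 33, 33, 33]
t=48: [85, 85, 85, 93, 93, 93, 93, 93, 93]
t=49: [25, 25, 25, 33, 33, 33, 33, 33, 33]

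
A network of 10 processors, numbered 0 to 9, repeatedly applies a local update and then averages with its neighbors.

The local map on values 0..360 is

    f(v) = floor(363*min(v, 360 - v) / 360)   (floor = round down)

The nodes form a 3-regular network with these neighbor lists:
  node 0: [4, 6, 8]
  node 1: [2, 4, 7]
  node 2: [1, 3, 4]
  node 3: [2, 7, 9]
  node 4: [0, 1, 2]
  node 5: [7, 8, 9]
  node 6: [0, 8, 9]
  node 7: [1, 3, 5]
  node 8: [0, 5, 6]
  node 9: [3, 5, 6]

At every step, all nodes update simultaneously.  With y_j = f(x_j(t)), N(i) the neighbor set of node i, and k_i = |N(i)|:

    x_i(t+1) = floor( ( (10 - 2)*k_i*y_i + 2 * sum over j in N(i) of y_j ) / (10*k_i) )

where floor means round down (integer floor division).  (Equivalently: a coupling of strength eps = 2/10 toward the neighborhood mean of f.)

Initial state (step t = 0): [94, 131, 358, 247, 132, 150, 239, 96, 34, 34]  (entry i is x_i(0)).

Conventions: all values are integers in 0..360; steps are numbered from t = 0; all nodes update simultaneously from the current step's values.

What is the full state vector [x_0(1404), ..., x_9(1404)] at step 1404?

Answer: [83, 83, 83, 83, 83, 83, 83, 83, 83, 83]
Key observation: The state at step 19, [83, 83, 83, 83, 83, 83, 83, 83, 83, 83], reappears at step 20: the system is in a cycle of period 1 from step 19 on.  Therefore the state at step 1404 equals the state at step 19 + ((1404 - 19) mod 1) = 19, which is [83, 83, 83, 83, 83, 83, 83, 83, 83, 83].

Derivation:
t=0: [94, 131, 358, 247, 132, 150, 239, 96, 34, 34]
t=1: [94, 121, 26, 99, 121, 131, 108, 103, 51, 52]
t=2: [93, 114, 43, 91, 113, 119, 99, 105, 63, 64]
t=3: [92, 108, 55, 86, 107, 110, 93, 105, 71, 71]
t=4: [91, 104, 64, 84, 102, 104, 90, 104, 76, 76]
t=5: [90, 101, 70, 83, 98, 100, 88, 102, 79, 79]
t=6: [89, 98, 74, 83, 95, 97, 86, 100, 81, 81]
t=7: [88, 96, 77, 83, 93, 95, 85, 98, 82, 82]
t=8: [87, 94, 79, 83, 91, 93, 84, 96, 83, 83]
t=9: [86, 92, 81, 83, 90, 91, 84, 94, 84, 83]
t=10: [86, 91, 82, 83, 89, 90, 84, 92, 84, 83]
t=11: [85, 90, 83, 83, 88, 89, 84, 91, 84, 83]
t=12: [85, 89, 83, 83, 87, 88, 84, 90, 84, 83]
t=13: [85, 88, 83, 83, 86, 87, 84, 89, 84, 83]
t=14: [84, 87, 83, 83, 85, 86, 84, 88, 84, 83]
t=15: [84, 86, 83, 83, 84, 85, 83, 87, 84, 83]
t=16: [83, 85, 83, 83, 84, 84, 83, 86, 84, 83]
t=17: [83, 84, 83, 83, 83, 84, 83, 85, 83, 83]
t=18: [83, 83, 83, 83, 83, 83, 83, 84, 83, 83]
t=19: [83, 83, 83, 83, 83, 83, 83, 83, 83, 83]
t=20: [83, 83, 83, 83, 83, 83, 83, 83, 83, 83]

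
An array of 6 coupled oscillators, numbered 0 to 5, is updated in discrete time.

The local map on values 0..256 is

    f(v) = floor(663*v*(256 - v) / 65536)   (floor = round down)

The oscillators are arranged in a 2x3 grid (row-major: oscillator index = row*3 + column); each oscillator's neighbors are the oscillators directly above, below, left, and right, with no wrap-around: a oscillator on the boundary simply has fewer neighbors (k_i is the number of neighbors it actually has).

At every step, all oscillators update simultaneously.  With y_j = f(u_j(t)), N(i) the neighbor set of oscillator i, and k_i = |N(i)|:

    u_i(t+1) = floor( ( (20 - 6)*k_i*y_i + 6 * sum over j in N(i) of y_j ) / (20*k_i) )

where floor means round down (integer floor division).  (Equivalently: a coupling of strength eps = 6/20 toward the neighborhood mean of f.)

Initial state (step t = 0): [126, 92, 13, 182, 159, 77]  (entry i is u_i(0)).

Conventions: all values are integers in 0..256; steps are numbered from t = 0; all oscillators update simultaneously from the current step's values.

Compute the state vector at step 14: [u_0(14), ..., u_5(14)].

Simulating step by step:
t=0: [126, 92, 13, 182, 159, 77]
t=1: [158, 141, 65, 143, 151, 125]
t=2: [158, 158, 136, 161, 161, 158]
t=3: [155, 156, 162, 154, 154, 157]
t=4: [157, 156, 154, 158, 157, 156]
t=5: [156, 157, 157, 156, 156, 157]
t=6: [157, 157, 157, 157, 157, 157]
t=7: [157, 157, 157, 157, 157, 157]
t=8: [157, 157, 157, 157, 157, 157]
t=9: [157, 157, 157, 157, 157, 157]
t=10: [157, 157, 157, 157, 157, 157]
t=11: [157, 157, 157, 157, 157, 157]
t=12: [157, 157, 157, 157, 157, 157]
t=13: [157, 157, 157, 157, 157, 157]
t=14: [157, 157, 157, 157, 157, 157]

Answer: [157, 157, 157, 157, 157, 157]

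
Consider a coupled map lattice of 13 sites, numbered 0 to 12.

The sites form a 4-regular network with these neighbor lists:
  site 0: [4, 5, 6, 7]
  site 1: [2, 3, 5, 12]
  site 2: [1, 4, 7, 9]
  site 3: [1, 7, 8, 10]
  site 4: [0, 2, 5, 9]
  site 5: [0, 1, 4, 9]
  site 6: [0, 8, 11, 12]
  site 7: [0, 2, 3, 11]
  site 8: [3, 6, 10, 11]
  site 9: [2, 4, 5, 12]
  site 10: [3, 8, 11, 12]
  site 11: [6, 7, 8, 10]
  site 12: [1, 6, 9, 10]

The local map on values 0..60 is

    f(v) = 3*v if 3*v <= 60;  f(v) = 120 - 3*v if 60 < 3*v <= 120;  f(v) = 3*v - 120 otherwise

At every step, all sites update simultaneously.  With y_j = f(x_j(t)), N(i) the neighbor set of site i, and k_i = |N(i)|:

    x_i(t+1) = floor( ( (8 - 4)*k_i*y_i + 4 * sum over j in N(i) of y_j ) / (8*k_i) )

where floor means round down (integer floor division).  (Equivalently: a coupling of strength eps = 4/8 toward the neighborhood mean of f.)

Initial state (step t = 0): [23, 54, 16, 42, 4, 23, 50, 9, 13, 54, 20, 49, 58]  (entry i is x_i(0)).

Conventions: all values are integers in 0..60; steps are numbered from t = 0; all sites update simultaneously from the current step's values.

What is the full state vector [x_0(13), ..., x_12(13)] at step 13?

Answer: [41, 43, 48, 20, 46, 41, 20, 30, 16, 44, 15, 12, 38]

Derivation:
t=0: [23, 54, 16, 42, 4, 23, 50, 9, 13, 54, 20, 49, 58]
t=1: [40, 40, 39, 24, 30, 43, 36, 30, 34, 41, 45, 33, 48]
t=2: [10, 10, 9, 31, 16, 8, 13, 24, 21, 9, 21, 19, 15]
t=3: [34, 30, 32, 37, 37, 28, 43, 41, 51, 31, 51, 53, 41]
t=4: [16, 24, 20, 16, 17, 28, 16, 12, 27, 22, 27, 29, 13]
t=5: [45, 46, 53, 44, 50, 43, 43, 41, 40, 50, 39, 36, 43]
t=6: [13, 17, 29, 9, 26, 16, 9, 11, 4, 25, 5, 7, 12]
t=7: [38, 43, 37, 27, 41, 46, 27, 31, 17, 42, 19, 21, 35]
t=8: [13, 14, 10, 37, 6, 12, 35, 27, 49, 8, 48, 50, 21]
t=9: [33, 37, 30, 21, 25, 33, 26, 33, 23, 29, 27, 28, 41]
t=10: [26, 18, 28, 43, 35, 24, 34, 28, 47, 28, 37, 37, 16]
t=11: [35, 44, 35, 19, 27, 42, 24, 30, 16, 36, 15, 15, 38]
t=12: [22, 16, 19, 45, 25, 12, 38, 31, 48, 14, 42, 43, 17]
t=13: [41, 43, 48, 20, 46, 41, 20, 30, 16, 44, 15, 12, 38]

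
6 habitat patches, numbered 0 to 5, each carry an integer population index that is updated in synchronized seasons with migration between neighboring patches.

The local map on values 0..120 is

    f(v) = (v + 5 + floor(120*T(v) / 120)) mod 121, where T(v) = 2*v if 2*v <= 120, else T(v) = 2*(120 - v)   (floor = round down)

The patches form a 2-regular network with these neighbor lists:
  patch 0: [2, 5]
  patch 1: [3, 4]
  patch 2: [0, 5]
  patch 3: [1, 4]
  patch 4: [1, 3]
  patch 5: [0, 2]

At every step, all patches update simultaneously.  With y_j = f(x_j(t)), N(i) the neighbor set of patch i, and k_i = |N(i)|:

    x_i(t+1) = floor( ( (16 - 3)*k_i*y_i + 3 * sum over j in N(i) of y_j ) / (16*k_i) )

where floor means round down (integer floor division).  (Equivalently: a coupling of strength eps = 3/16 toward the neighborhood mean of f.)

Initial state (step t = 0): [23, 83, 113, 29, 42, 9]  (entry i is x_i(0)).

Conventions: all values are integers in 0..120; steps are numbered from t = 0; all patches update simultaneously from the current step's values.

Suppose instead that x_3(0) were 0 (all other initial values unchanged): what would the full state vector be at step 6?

Answer: [59, 53, 59, 34, 77, 94]
Key observation: This trace re-runs the system from the modified initial state.

Derivation:
t=0: [23, 83, 113, 0, 42, 9]
t=1: [64, 34, 18, 8, 12, 33]
t=2: [64, 93, 63, 37, 46, 95]
t=3: [57, 38, 57, 99, 31, 34]
t=4: [59, 108, 59, 40, 93, 97]
t=5: [57, 16, 57, 7, 27, 33]
t=6: [59, 53, 59, 34, 77, 94]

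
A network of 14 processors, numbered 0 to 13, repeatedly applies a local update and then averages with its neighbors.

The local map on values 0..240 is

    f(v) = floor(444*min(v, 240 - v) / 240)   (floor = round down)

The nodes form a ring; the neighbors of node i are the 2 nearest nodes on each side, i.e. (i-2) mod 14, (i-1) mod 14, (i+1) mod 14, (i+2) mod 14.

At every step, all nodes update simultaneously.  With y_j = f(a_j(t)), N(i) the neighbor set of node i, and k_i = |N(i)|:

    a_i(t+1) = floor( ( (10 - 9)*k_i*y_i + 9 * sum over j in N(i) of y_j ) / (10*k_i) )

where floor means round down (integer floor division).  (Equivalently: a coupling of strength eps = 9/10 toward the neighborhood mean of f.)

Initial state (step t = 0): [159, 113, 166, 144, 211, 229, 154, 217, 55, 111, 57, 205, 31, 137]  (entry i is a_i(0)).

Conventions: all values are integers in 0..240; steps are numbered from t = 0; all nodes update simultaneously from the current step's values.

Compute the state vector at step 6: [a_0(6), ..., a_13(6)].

Simulating step by step:
t=0: [159, 113, 166, 144, 211, 229, 154, 217, 55, 111, 57, 205, 31, 137]
t=1: [148, 167, 145, 111, 116, 98, 64, 113, 125, 90, 106, 131, 120, 126]
t=2: [183, 184, 180, 179, 174, 185, 195, 173, 176, 200, 199, 198, 197, 184]
t=3: [99, 107, 110, 109, 103, 109, 112, 96, 91, 95, 85, 82, 88, 92]
t=4: [183, 190, 193, 198, 201, 194, 186, 186, 177, 164, 163, 164, 164, 172]
t=5: [110, 97, 86, 83, 85, 86, 93, 108, 119, 125, 134, 137, 129, 119]
t=6: [191, 183, 171, 162, 160, 169, 182, 191, 197, 202, 205, 206, 202, 196]

Answer: [191, 183, 171, 162, 160, 169, 182, 191, 197, 202, 205, 206, 202, 196]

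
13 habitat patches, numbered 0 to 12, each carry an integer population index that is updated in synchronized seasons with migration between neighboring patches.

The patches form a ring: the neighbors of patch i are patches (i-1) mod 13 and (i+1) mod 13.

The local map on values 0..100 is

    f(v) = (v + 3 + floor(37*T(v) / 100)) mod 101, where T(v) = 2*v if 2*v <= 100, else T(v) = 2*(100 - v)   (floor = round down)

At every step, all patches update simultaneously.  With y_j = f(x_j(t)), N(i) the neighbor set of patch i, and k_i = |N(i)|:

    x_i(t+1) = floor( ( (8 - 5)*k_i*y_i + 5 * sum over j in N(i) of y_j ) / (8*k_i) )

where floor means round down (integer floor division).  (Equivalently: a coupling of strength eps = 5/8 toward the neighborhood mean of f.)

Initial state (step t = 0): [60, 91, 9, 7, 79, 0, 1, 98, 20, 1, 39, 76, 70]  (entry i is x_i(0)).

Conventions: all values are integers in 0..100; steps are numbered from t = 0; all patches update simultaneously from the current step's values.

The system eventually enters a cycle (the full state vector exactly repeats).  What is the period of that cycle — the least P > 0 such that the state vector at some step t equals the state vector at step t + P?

Answer: 6
Key observation: The state at step 32, [75, 44, 16, 8, 16, 44, 75, 96, 99, 99, 99, 99, 96], reappears at step 38 — and no state repeats earlier — so the cycle the system enters has period 6.

Derivation:
t=0: [60, 91, 9, 7, 79, 0, 1, 98, 20, 1, 39, 76, 70]
t=1: [95, 71, 42, 41, 42, 32, 2, 13, 15, 34, 57, 87, 94]
t=2: [29, 59, 81, 75, 69, 47, 28, 20, 38, 60, 84, 65, 30]
t=3: [65, 81, 95, 96, 91, 76, 56, 51, 66, 86, 94, 82, 66]
t=4: [94, 65, 30, 31, 67, 95, 92, 91, 94, 66, 61, 66, 94]
t=5: [29, 52, 67, 67, 52, 60, 68, 68, 60, 64, 93, 64, 29]
t=6: [64, 79, 92, 92, 91, 92, 93, 93, 92, 63, 58, 51, 65]
t=7: [94, 96, 99, 100, 100, 68, 31, 31, 66, 94, 91, 91, 92]
t=8: [31, 0, 1, 1, 30, 53, 67, 67, 52, 60, 68, 100, 68]
t=9: [51, 19, 3, 19, 50, 80, 92, 92, 91, 92, 64, 59, 53]
t=10: [73, 44, 25, 44, 75, 95, 99, 100, 100, 97, 94, 91, 90]
t=11: [91, 73, 66, 74, 60, 30, 1, 1, 1, 1, 31, 68, 98]
t=12: [67, 96, 94, 94, 81, 50, 19, 4, 4, 20, 51, 53, 61]
t=13: [64, 29, 0, 30, 64, 75, 44, 17, 17, 44, 73, 90, 92]
t=14: [82, 49, 34, 50, 82, 89, 69, 46, 46, 69, 91, 98, 97]
t=15: [64, 83, 78, 83, 96, 97, 92, 86, 86, 92, 67, 31, 31]
t=16: [83, 96, 97, 67, 30, 31, 68, 99, 99, 97, 84, 67, 67]
t=17: [66, 30, 29, 52, 67, 67, 53, 30, 1, 31, 66, 95, 95]
t=18: [52, 66, 65, 79, 92, 92, 80, 50, 36, 51, 52, 29, 29]
t=19: [79, 92, 94, 96, 99, 99, 95, 84, 80, 82, 78, 64, 64]
t=20: [96, 67, 31, 0, 0, 0, 30, 67, 97, 97, 96, 94, 94]
t=21: [29, 52, 51, 19, 3, 19, 50, 52, 30, 0, 0, 0, 0]
t=22: [48, 78, 73, 44, 25, 44, 73, 79, 49, 19, 3, 3, 18]
t=23: [73, 92, 90, 73, 66, 73, 90, 93, 74, 43, 16, 16, 42]
t=24: [90, 98, 98, 96, 94, 96, 67, 61, 60, 68, 44, 44, 67]
t=25: [67, 31, 0, 0, 0, 29, 64, 92, 92, 88, 83, 83, 91]
t=26: [84, 51, 19, 3, 18, 49, 82, 97, 99, 99, 98, 98, 97]
t=27: [65, 75, 44, 24, 42, 74, 64, 31, 1, 1, 1, 1, 31]
t=28: [82, 89, 73, 64, 72, 88, 82, 51, 20, 4, 4, 20, 51]
t=29: [96, 97, 95, 94, 95, 97, 95, 75, 44, 17, 17, 44, 75]
t=30: [30, 0, 0, 0, 0, 0, 30, 60, 69, 46, 46, 69, 60]
t=31: [50, 19, 3, 3, 3, 19, 50, 81, 89, 86, 86, 89, 81]
t=32: [75, 44, 16, 8, 16, 44, 75, 96, 99, 99, 99, 99, 96]
t=33: [60, 69, 40, 24, 40, 69, 60, 30, 0, 1, 1, 0, 30]
t=34: [81, 86, 70, 61, 70, 86, 81, 50, 19, 3, 3, 19, 50]
t=35: [95, 97, 95, 93, 95, 97, 95, 75, 44, 16, 16, 44, 75]
t=36: [30, 0, 0, 0, 0, 0, 30, 60, 69, 45, 45, 69, 60]
t=37: [50, 19, 3, 3, 3, 19, 50, 81, 89, 85, 85, 89, 81]
t=38: [75, 44, 16, 8, 16, 44, 75, 96, 99, 99, 99, 99, 96]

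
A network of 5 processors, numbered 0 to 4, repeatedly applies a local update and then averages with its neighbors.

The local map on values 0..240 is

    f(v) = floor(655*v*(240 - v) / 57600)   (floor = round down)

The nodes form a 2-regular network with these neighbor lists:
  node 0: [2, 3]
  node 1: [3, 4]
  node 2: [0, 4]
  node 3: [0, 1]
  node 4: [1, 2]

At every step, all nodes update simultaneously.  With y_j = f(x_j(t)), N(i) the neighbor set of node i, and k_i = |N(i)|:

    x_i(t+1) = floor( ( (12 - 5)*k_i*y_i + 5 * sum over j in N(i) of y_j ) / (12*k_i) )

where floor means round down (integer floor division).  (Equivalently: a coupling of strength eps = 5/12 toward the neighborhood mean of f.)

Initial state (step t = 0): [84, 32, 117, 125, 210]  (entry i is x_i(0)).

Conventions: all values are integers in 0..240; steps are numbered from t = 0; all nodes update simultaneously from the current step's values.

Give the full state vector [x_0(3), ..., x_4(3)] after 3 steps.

Answer: [150, 149, 149, 149, 149]

Derivation:
t=0: [84, 32, 117, 125, 210]
t=1: [154, 92, 140, 141, 91]
t=2: [153, 154, 156, 155, 155]
t=3: [150, 149, 149, 149, 149]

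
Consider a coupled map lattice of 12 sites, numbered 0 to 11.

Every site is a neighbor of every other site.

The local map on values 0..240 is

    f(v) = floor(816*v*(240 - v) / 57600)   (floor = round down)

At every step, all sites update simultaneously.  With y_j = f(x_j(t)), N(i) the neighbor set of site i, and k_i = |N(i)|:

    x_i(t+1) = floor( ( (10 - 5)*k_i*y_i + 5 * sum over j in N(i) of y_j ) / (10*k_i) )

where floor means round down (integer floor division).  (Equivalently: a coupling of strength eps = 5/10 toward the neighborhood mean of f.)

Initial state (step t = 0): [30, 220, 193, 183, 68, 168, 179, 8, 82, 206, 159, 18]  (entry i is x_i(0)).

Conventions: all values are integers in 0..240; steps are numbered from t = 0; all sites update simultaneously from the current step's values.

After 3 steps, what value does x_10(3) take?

Answer: x_10(3) = 124

Derivation:
t=0: [30, 220, 193, 183, 68, 168, 179, 8, 82, 206, 159, 18]
t=1: [106, 94, 124, 133, 141, 144, 136, 78, 149, 111, 149, 91]
t=2: [198, 194, 199, 198, 196, 195, 197, 188, 194, 198, 194, 194]
t=3: [120, 124, 119, 120, 122, 123, 121, 129, 124, 120, 124, 124]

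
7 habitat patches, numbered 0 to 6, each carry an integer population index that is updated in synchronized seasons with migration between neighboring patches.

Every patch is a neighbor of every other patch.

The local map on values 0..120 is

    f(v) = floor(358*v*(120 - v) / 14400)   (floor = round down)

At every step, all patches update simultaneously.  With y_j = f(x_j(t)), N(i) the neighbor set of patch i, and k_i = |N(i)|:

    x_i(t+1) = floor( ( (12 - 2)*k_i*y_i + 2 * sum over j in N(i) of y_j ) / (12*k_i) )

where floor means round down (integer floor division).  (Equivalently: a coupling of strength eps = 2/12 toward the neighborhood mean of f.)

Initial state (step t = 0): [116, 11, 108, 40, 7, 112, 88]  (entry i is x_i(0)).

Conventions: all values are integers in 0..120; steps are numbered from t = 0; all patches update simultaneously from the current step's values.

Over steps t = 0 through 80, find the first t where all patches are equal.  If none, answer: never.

Answer: 10
Key observation: Synchronization is absorbing here: once all patches are equal they stay equal, and step 10 is the first all-equal step.

Derivation:
t=0: [116, 11, 108, 40, 7, 112, 88]  (not all equal)
t=1: [16, 30, 33, 70, 22, 25, 63]  (not all equal)
t=2: [46, 66, 70, 83, 55, 60, 84]  (not all equal)
t=3: [83, 87, 86, 77, 87, 88, 76]  (not all equal)
t=4: [75, 71, 72, 80, 71, 70, 81]  (not all equal)
t=5: [83, 85, 84, 79, 85, 86, 79]  (not all equal)
t=6: [75, 73, 75, 79, 73, 72, 79]  (not all equal)
t=7: [83, 84, 83, 80, 84, 84, 80]  (not all equal)
t=8: [76, 75, 76, 78, 75, 75, 78]  (not all equal)
t=9: [82, 82, 82, 81, 82, 82, 81]  (not all equal)
t=10: [77, 77, 77, 77, 77, 77, 77]  (all equal)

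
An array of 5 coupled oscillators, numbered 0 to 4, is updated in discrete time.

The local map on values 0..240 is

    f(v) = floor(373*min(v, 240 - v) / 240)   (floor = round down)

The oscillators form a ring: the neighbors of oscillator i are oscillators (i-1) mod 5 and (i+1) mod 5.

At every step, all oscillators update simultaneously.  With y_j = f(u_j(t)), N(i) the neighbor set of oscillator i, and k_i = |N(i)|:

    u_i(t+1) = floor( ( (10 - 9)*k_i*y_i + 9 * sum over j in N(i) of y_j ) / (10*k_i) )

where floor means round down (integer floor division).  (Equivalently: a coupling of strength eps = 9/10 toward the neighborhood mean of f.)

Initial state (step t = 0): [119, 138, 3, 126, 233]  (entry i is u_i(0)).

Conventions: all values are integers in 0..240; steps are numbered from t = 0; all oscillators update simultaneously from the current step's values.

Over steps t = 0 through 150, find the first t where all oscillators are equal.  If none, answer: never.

Simulating step by step:
t=0: [119, 138, 3, 126, 233]  (not all equal)
t=1: [94, 100, 151, 24, 163]  (not all equal)
t=2: [137, 143, 100, 119, 94]  (not all equal)
t=3: [149, 156, 165, 153, 169]  (not all equal)
t=4: [122, 128, 130, 115, 135]  (not all equal)
t=5: [169, 176, 175, 167, 178]  (not all equal)
t=6: [98, 104, 105, 99, 109]  (not all equal)
t=7: [163, 157, 157, 164, 154]  (not all equal)
t=8: [129, 123, 123, 129, 119]  (not all equal)
t=9: [181, 176, 176, 181, 173]  (not all equal)
t=10: [100, 95, 95, 100, 92]  (not all equal)
t=11: [145, 150, 150, 145, 153]  (not all equal)
t=12: [138, 142, 142, 138, 145]  (not all equal)
t=13: [150, 154, 154, 150, 156]  (not all equal)
t=14: [132, 135, 135, 132, 138]  (not all equal)
t=15: [161, 164, 164, 161, 166]  (not all equal)
t=16: [117, 119, 119, 117, 121]  (not all equal)
t=17: [183, 182, 182, 183, 181]  (not all equal)
t=18: [90, 89, 89, 90, 88]  (not all equal)
t=19: [137, 138, 138, 137, 138]  (not all equal)
t=20: [158, 158, 158, 158, 159]  (not all equal)
t=21: [126, 127, 127, 126, 126]  (not all equal)
t=22: [176, 175, 175, 176, 177]  (not all equal)
t=23: [99, 100, 100, 99, 98]  (not all equal)
t=24: [153, 154, 154, 153, 152]  (not all equal)
t=25: [134, 133, 133, 134, 135]  (not all equal)
t=26: [164, 165, 165, 164, 163]  (not all equal)
t=27: [117, 116, 116, 117, 118]  (not all equal)
t=28: [181, 180, 180, 181, 181]  (not all equal)
t=29: [91, 92, 92, 91, 91]  (not all equal)
t=30: [141, 141, 141, 141, 141]  (all equal)

Answer: 30
Key observation: Synchronization is absorbing here: once all oscillators are equal they stay equal, and step 30 is the first all-equal step.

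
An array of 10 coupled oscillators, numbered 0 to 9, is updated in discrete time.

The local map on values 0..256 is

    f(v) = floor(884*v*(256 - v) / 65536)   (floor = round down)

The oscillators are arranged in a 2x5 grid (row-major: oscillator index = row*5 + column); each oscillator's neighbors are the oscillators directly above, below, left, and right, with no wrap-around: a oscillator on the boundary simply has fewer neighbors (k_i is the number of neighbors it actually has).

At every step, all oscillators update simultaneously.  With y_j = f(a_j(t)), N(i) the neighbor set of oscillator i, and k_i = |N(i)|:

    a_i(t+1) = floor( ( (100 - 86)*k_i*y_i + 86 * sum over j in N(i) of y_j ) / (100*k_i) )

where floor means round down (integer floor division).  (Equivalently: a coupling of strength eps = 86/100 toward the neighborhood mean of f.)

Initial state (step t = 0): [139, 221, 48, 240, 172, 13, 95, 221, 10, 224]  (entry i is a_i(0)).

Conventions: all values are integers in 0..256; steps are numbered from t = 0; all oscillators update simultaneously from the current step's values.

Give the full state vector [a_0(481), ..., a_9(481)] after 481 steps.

Simulating step by step:
t=0: [139, 221, 48, 240, 172, 13, 95, 221, 10, 224]
t=1: [93, 174, 93, 110, 90, 188, 100, 121, 76, 111]
t=2: [185, 204, 208, 199, 214, 202, 196, 202, 212, 195]
t=3: [149, 154, 145, 130, 151, 164, 147, 140, 149, 128]
t=4: [208, 215, 216, 215, 219, 213, 211, 216, 219, 214]
t=5: [122, 124, 117, 112, 118, 129, 120, 117, 117, 110]
t=6: [220, 219, 218, 218, 216, 220, 219, 219, 217, 218]
t=7: [107, 108, 109, 113, 111, 107, 108, 111, 110, 114]
t=8: [215, 215, 216, 216, 217, 215, 215, 215, 217, 216]
t=9: [118, 117, 117, 114, 115, 118, 118, 116, 116, 114]
t=10: [219, 219, 218, 218, 218, 219, 219, 219, 218, 218]
t=11: [109, 109, 109, 111, 111, 109, 109, 110, 110, 111]
t=12: [216, 216, 216, 216, 217, 216, 216, 216, 216, 216]
t=13: [116, 116, 116, 115, 115, 116, 116, 116, 116, 115]
t=14: [219, 219, 218, 218, 218, 219, 219, 219, 218, 218]

Answer: [116, 116, 116, 115, 115, 116, 116, 116, 116, 115]
Key observation: The state at step 10, [219, 219, 218, 218, 218, 219, 219, 219, 218, 218], reappears at step 14: the system is in a cycle of period 4 from step 10 on.  Therefore the state at step 481 equals the state at step 10 + ((481 - 10) mod 4) = 13, which is [116, 116, 116, 115, 115, 116, 116, 116, 116, 115].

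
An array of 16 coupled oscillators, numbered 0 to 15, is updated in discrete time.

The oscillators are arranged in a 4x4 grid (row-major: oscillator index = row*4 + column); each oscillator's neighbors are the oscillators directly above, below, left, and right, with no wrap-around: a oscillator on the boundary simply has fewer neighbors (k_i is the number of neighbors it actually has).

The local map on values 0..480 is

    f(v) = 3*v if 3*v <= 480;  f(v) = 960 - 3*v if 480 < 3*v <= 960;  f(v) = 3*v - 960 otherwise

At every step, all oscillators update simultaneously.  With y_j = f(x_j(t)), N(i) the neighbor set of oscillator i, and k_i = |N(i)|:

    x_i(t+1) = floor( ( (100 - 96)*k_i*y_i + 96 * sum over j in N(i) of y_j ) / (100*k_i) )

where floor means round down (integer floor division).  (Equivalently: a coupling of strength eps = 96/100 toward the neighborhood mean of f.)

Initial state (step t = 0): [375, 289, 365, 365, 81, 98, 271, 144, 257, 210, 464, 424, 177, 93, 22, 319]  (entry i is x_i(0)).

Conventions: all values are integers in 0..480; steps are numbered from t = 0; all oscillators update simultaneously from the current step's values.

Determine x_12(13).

Simulating step by step:
t=0: [375, 289, 365, 365, 81, 98, 271, 144, 257, 210, 464, 424, 177, 93, 22, 319]
t=1: [167, 193, 125, 277, 217, 206, 316, 207, 328, 299, 222, 289, 241, 275, 231, 181]
t=2: [349, 391, 182, 347, 276, 197, 324, 88, 195, 193, 116, 339, 85, 186, 281, 189]
t=3: [169, 286, 114, 328, 271, 191, 335, 58, 260, 373, 150, 323, 383, 257, 370, 99]
t=4: [137, 382, 68, 248, 332, 124, 326, 31, 165, 295, 105, 295, 184, 166, 305, 88]
t=5: [123, 323, 142, 151, 400, 90, 236, 102, 184, 390, 63, 218, 461, 187, 334, 68]
t=6: [134, 341, 245, 369, 344, 181, 295, 335, 295, 312, 201, 235, 404, 231, 255, 175]
t=7: [80, 336, 100, 135, 288, 72, 253, 154, 114, 268, 146, 278, 174, 161, 346, 233]
t=8: [78, 243, 221, 381, 259, 128, 347, 252, 234, 359, 152, 376, 410, 234, 379, 108]
t=9: [208, 302, 170, 247, 287, 162, 325, 146, 192, 330, 148, 321, 258, 190, 339, 178]
t=10: [86, 405, 110, 435, 386, 66, 434, 93, 116, 407, 42, 418, 378, 102, 405, 45]
t=11: [227, 261, 314, 306, 265, 261, 237, 325, 216, 245, 281, 184, 320, 233, 191, 268]
t=12: [175, 158, 150, 17, 252, 202, 88, 224, 137, 217, 309, 108, 275, 206, 186, 387]
t=13: [342, 415, 270, 356, 392, 314, 280, 216, 223, 285, 313, 180, 366, 284, 200, 356]

Answer: x_12(13) = 366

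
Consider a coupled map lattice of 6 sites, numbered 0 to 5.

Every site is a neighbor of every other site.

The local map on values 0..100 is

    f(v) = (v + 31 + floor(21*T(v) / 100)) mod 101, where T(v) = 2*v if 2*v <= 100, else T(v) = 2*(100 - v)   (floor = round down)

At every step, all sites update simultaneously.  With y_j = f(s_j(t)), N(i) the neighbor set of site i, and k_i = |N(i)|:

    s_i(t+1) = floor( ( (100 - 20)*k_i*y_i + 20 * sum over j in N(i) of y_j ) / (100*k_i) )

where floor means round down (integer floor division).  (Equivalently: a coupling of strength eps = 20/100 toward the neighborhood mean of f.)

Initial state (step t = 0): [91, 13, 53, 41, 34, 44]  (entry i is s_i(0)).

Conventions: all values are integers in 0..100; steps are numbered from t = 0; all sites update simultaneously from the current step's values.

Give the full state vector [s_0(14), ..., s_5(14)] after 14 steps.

Answer: [80, 85, 50, 15, 15, 15]

Derivation:
t=0: [91, 13, 53, 41, 34, 44]
t=1: [31, 50, 14, 81, 73, 84]
t=2: [64, 7, 45, 20, 17, 22]
t=3: [19, 43, 84, 57, 54, 59]
t=4: [50, 77, 22, 11, 9, 11]
t=5: [9, 20, 55, 43, 41, 43]
t=6: [47, 59, 17, 85, 82, 85]
t=7: [82, 13, 50, 24, 23, 24]
t=8: [24, 47, 11, 59, 58, 59]
t=9: [58, 82, 43, 13, 12, 13]
t=10: [14, 24, 80, 47, 46, 47]
t=11: [54, 66, 30, 90, 89, 90]
t=12: [8, 13, 61, 24, 23, 24]
t=13: [43, 48, 16, 61, 59, 61]
t=14: [80, 85, 50, 15, 15, 15]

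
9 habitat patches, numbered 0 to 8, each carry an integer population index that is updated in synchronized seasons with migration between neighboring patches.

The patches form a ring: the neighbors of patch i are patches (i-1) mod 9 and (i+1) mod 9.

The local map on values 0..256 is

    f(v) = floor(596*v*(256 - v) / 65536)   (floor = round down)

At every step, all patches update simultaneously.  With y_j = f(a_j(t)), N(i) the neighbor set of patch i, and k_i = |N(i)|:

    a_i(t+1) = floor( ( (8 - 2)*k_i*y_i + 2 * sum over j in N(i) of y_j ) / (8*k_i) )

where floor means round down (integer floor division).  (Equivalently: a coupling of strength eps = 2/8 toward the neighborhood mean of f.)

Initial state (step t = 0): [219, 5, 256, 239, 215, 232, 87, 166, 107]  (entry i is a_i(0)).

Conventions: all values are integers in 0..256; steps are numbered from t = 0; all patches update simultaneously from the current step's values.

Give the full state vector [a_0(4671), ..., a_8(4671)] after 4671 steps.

Simulating step by step:
t=0: [219, 5, 256, 239, 215, 232, 87, 166, 107]
t=1: [74, 17, 5, 37, 70, 64, 122, 135, 134]
t=2: [114, 43, 21, 70, 111, 116, 143, 148, 144]
t=3: [138, 86, 58, 112, 142, 146, 146, 145, 146]
t=4: [145, 130, 112, 140, 146, 146, 146, 146, 146]
t=5: [146, 147, 146, 146, 146, 146, 146, 146, 146]
t=6: [145, 145, 145, 146, 146, 146, 146, 146, 146]
t=7: [146, 146, 146, 146, 146, 146, 146, 146, 146]
t=8: [146, 146, 146, 146, 146, 146, 146, 146, 146]

Answer: [146, 146, 146, 146, 146, 146, 146, 146, 146]
Key observation: The state at step 7, [146, 146, 146, 146, 146, 146, 146, 146, 146], reappears at step 8: the system is in a cycle of period 1 from step 7 on.  Therefore the state at step 4671 equals the state at step 7 + ((4671 - 7) mod 1) = 7, which is [146, 146, 146, 146, 146, 146, 146, 146, 146].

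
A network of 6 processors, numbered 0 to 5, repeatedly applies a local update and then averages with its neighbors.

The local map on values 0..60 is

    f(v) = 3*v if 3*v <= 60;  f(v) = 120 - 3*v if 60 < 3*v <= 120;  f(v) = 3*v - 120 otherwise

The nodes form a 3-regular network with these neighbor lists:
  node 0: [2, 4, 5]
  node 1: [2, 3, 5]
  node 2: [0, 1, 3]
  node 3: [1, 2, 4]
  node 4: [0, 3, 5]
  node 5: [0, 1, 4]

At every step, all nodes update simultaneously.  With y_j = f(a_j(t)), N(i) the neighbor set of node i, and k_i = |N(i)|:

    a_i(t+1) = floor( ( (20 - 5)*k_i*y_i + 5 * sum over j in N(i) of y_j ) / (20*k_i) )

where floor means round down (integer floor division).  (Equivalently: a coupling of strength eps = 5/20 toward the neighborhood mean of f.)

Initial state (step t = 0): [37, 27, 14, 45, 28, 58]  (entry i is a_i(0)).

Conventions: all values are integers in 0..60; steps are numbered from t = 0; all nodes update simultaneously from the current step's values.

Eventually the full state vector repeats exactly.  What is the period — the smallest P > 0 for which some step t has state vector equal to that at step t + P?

Answer: 4
Key observation: The state at step 35, [18, 18, 18, 18, 18, 18], reappears at step 39 — and no state repeats earlier — so the cycle the system enters has period 4.

Derivation:
t=0: [37, 27, 14, 45, 28, 58]
t=1: [17, 38, 36, 21, 33, 47]
t=2: [42, 12, 18, 46, 26, 22]
t=3: [17, 37, 45, 24, 38, 47]
t=4: [41, 13, 20, 38, 14, 21]
t=5: [15, 39, 49, 16, 37, 49]
t=6: [39, 10, 28, 39, 16, 25]
t=7: [13, 29, 30, 11, 40, 40]
t=8: [31, 30, 31, 30, 6, 6]
t=9: [25, 28, 27, 28, 19, 19]
t=10: [46, 38, 39, 38, 54, 54]
t=11: [20, 8, 4, 8, 37, 37]
t=12: [47, 21, 18, 21, 14, 14]
t=13: [27, 55, 51, 55, 41, 41]
t=14: [32, 40, 35, 40, 9, 9]
t=15: [23, 3, 13, 3, 24, 24]
t=16: [49, 14, 35, 14, 45, 45]
t=17: [24, 37, 20, 37, 18, 18]
t=18: [50, 17, 50, 17, 49, 49]
t=19: [29, 47, 33, 47, 29, 29]
t=20: [32, 22, 22, 22, 32, 32]
t=21: [26, 51, 51, 51, 26, 26]
t=22: [41, 33, 33, 33, 41, 41]
t=23: [4, 19, 19, 19, 4, 4]
t=24: [15, 53, 53, 53, 15, 15]
t=25: [44, 39, 39, 39, 44, 44]
t=26: [11, 3, 3, 3, 11, 11]
t=27: [31, 11, 11, 11, 31, 31]
t=28: [27, 32, 32, 32, 27, 27]
t=29: [37, 25, 25, 25, 37, 37]
t=30: [12, 42, 42, 42, 12, 12]
t=31: [33, 8, 8, 8, 33, 33]
t=32: [21, 23, 23, 23, 21, 21]
t=33: [56, 51, 51, 51, 56, 56]
t=34: [46, 34, 34, 34, 46, 46]
t=35: [18, 18, 18, 18, 18, 18]
t=36: [54, 54, 54, 54, 54, 54]
t=37: [42, 42, 42, 42, 42, 42]
t=38: [6, 6, 6, 6, 6, 6]
t=39: [18, 18, 18, 18, 18, 18]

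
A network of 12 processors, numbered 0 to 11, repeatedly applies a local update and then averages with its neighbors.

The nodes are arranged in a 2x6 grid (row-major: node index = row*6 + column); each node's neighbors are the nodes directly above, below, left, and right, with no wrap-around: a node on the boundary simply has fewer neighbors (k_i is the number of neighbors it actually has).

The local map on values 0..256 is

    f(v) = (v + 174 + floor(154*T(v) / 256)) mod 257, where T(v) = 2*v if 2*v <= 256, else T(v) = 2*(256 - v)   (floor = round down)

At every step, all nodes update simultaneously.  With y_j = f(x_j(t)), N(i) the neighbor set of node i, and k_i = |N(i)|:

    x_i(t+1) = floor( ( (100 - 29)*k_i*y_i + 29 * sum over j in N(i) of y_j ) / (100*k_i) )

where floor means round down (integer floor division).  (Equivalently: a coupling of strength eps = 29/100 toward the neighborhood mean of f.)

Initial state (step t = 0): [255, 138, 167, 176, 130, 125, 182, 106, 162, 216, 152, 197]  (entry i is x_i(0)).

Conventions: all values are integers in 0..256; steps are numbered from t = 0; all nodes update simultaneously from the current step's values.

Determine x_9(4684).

Simulating step by step:
t=0: [255, 138, 167, 176, 130, 125, 182, 106, 162, 216, 152, 197]
t=1: [178, 188, 191, 189, 196, 191, 180, 162, 186, 184, 192, 186]
t=2: [187, 186, 186, 186, 185, 186, 188, 190, 187, 186, 186, 186]
t=3: [186, 186, 187, 187, 187, 187, 186, 186, 186, 187, 187, 187]
t=4: [187, 187, 187, 187, 187, 187, 187, 187, 187, 187, 187, 187]
t=5: [187, 187, 187, 187, 187, 187, 187, 187, 187, 187, 187, 187]

Answer: x_9(4684) = 187
Key observation: The state at step 4, [187, 187, 187, 187, 187, 187, 187, 187, 187, 187, 187, 187], reappears at step 5: the system is in a cycle of period 1 from step 4 on.  Therefore the state at step 4684 equals the state at step 4 + ((4684 - 4) mod 1) = 4, which is [187, 187, 187, 187, 187, 187, 187, 187, 187, 187, 187, 187].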